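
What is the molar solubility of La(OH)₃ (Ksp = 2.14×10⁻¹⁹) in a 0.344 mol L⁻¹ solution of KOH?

5.26×10⁻¹⁸ M

La(OH)₃(s) ⇌ La³⁺(aq) + 3 OH⁻(aq)
With OH⁻ already at 0.344 mol L⁻¹ and s small, take [OH⁻] ≈ 0.344 mol L⁻¹ and [La³⁺] = s.
Ksp = [La³⁺][OH⁻]^3 = s(0.344)^3
s = 2.14×10⁻¹⁹ / (0.344)^3 = 5.26×10⁻¹⁸
s = 5.26×10⁻¹⁸ mol L⁻¹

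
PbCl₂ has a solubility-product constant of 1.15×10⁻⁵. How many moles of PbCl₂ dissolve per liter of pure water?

1.42×10⁻² M

PbCl₂(s) ⇌ Pb²⁺(aq) + 2 Cl⁻(aq)
Call the molar solubility s, so that [Pb²⁺] = s and [Cl⁻] = 2s.
Ksp = [Pb²⁺][Cl⁻]^2 = s · (2s)^2 = 4s^3
4s^3 = 1.15×10⁻⁵  ⇒  s^3 = 2.88×10⁻⁶
s = 1.42×10⁻² M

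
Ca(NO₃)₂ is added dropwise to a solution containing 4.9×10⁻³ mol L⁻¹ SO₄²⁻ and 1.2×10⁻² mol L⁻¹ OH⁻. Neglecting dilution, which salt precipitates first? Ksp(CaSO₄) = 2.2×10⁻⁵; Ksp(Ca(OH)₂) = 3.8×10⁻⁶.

Each salt precipitates once Q = Ksp for that salt.
For CaSO₄: [Ca²⁺] = (Ksp/[SO₄²⁻]) = 4.5×10⁻³ mol L⁻¹
For Ca(OH)₂: [Ca²⁺] = (Ksp/[OH⁻]^2) = 2.6×10⁻² mol L⁻¹
CaSO₄ requires the lower [Ca²⁺], so it precipitates first.

CaSO₄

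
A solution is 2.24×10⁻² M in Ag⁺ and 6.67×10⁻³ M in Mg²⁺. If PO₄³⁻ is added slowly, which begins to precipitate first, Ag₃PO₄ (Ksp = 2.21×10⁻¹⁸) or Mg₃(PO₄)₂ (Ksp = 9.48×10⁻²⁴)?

Ag₃PO₄

The threshold for precipitation is Q = Ksp.
For Ag₃PO₄: [PO₄³⁻] = (Ksp/[Ag⁺]^3) = 1.97×10⁻¹³ M
For Mg₃(PO₄)₂: [PO₄³⁻] = (Ksp/[Mg²⁺]^3)^(1/2) = 5.65×10⁻⁹ M
The smaller threshold [PO₄³⁻] is reached first, so Ag₃PO₄ precipitates first.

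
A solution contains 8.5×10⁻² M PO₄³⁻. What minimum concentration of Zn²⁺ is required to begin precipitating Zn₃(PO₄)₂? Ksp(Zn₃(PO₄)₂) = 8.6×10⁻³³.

A salt starts to precipitate once the ion product Q reaches its Ksp.
Zn₃(PO₄)₂(s) ⇌ 3 Zn²⁺(aq) + 2 PO₄³⁻(aq)
Ksp = [Zn²⁺]^3[PO₄³⁻]^2 = [Zn²⁺]^3(8.5×10⁻²)^2
[Zn²⁺]^3 = 8.6×10⁻³³ / (8.5×10⁻²)^2 = 1.2×10⁻³⁰
[Zn²⁺] = 1.1×10⁻¹⁰ M

1.1×10⁻¹⁰ M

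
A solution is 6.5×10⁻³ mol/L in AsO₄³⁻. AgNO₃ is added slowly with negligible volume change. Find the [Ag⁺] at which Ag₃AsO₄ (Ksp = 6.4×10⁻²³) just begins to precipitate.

2.1×10⁻⁷ M

A salt starts to precipitate once the ion product Q reaches its Ksp.
Ag₃AsO₄(s) ⇌ 3 Ag⁺(aq) + AsO₄³⁻(aq)
Ksp = [Ag⁺]^3[AsO₄³⁻] = [Ag⁺]^3(6.5×10⁻³)
[Ag⁺]^3 = 6.4×10⁻²³ / (6.5×10⁻³) = 9.8×10⁻²¹
[Ag⁺] = 2.1×10⁻⁷ mol/L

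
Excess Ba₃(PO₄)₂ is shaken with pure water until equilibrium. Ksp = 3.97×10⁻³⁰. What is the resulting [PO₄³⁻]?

Ba₃(PO₄)₂(s) ⇌ 3 Ba²⁺(aq) + 2 PO₄³⁻(aq)
With molar solubility s: [Ba²⁺] = 3s, [PO₄³⁻] = 2s.
Ksp = [Ba²⁺]^3[PO₄³⁻]^2 = (3s)^3 · (2s)^2 = 108s^5 = 3.97×10⁻³⁰
s = 5.17×10⁻⁷ M
[PO₄³⁻] = 2s = 1.03×10⁻⁶ M

1.03×10⁻⁶ M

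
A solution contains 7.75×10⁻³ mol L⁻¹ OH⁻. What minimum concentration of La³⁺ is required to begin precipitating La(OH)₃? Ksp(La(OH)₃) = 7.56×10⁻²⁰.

1.62×10⁻¹³ M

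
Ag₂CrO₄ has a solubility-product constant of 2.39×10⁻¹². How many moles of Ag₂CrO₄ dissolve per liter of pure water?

Ag₂CrO₄(s) ⇌ 2 Ag⁺(aq) + CrO₄²⁻(aq)
For each mole of Ag₂CrO₄ that dissolves per liter, [Ag⁺] = 2s and [CrO₄²⁻] = s; let s denote this solubility.
Ksp = [Ag⁺]^2[CrO₄²⁻] = (2s)^2 · s = 4s^3
4s^3 = 2.39×10⁻¹²  ⇒  s^3 = 5.98×10⁻¹³
s = (5.98×10⁻¹³)^(1/3) = 8.42×10⁻⁵ mol/L

8.42×10⁻⁵ M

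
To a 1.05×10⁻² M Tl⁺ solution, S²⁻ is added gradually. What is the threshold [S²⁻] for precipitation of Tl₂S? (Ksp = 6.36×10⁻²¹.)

Precipitation begins when Q = Ksp.
Tl₂S(s) ⇌ 2 Tl⁺(aq) + S²⁻(aq)
Ksp = [Tl⁺]^2[S²⁻] = [S²⁻](1.05×10⁻²)^2
[S²⁻] = 6.36×10⁻²¹ / (1.05×10⁻²)^2 = 5.77×10⁻¹⁷
[S²⁻] = 5.77×10⁻¹⁷ M

5.77×10⁻¹⁷ M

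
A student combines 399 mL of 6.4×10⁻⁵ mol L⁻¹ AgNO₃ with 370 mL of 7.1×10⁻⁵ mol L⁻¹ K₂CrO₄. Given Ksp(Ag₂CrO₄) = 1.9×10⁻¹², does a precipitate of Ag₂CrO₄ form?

No

After mixing, V = 399 mL + 370 mL = 769 mL.
[Ag⁺] = (6.4×10⁻⁵)(399)/769 = 3.3×10⁻⁵ mol L⁻¹
[CrO₄²⁻] = (7.1×10⁻⁵)(370)/769 = 3.4×10⁻⁵ mol L⁻¹
Q = [Ag⁺]^2[CrO₄²⁻] = 3.8×10⁻¹⁴
Q < Ksp (3.8×10⁻¹⁴ vs 1.9×10⁻¹²); the solution remains unsaturated and no precipitate forms.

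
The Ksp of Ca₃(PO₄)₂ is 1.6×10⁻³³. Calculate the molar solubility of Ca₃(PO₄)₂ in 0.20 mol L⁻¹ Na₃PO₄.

1.1×10⁻¹¹ M

Ca₃(PO₄)₂(s) ⇌ 3 Ca²⁺(aq) + 2 PO₄³⁻(aq)
PO₄³⁻ is already present at 0.20 mol L⁻¹. If s mol/L of Ca₃(PO₄)₂ dissolves, [Ca²⁺] = 3s while [PO₄³⁻] ≈ 0.20 mol L⁻¹.
Ksp = [Ca²⁺]^3[PO₄³⁻]^2 = (3s)^3(0.20)^2
(3s)^3 = 1.6×10⁻³³ / (0.20)^2 = 4.0×10⁻³²
s = 1.1×10⁻¹¹ mol L⁻¹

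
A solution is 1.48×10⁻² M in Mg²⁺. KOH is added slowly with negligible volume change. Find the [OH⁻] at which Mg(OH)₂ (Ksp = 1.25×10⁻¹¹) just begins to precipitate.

2.91×10⁻⁵ M

The threshold for precipitation is Q = Ksp.
Mg(OH)₂(s) ⇌ Mg²⁺(aq) + 2 OH⁻(aq)
Ksp = [Mg²⁺][OH⁻]^2 = [OH⁻]^2(1.48×10⁻²)
[OH⁻]^2 = 1.25×10⁻¹¹ / (1.48×10⁻²) = 8.45×10⁻¹⁰
[OH⁻] = 2.91×10⁻⁵ M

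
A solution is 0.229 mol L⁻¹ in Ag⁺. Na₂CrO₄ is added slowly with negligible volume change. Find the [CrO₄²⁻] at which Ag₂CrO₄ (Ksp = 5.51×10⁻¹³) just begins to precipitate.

1.05×10⁻¹¹ M

Precipitation begins when Q = Ksp.
Ag₂CrO₄(s) ⇌ 2 Ag⁺(aq) + CrO₄²⁻(aq)
Ksp = [Ag⁺]^2[CrO₄²⁻] = [CrO₄²⁻](0.229)^2
[CrO₄²⁻] = 5.51×10⁻¹³ / (0.229)^2 = 1.05×10⁻¹¹
[CrO₄²⁻] = 1.05×10⁻¹¹ mol L⁻¹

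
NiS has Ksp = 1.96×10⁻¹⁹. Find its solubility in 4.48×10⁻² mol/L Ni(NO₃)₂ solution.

4.38×10⁻¹⁸ M

NiS(s) ⇌ Ni²⁺(aq) + S²⁻(aq)
The solution already contains Ni²⁺ at 4.48×10⁻² mol/L. Let s be the molar solubility of NiS.
[Ni²⁺] ≈ 4.48×10⁻² mol/L (common ion dominates); [S²⁻] = s.
Ksp = [Ni²⁺][S²⁻] = (4.48×10⁻²)s
s = 1.96×10⁻¹⁹ / (4.48×10⁻²) = 4.38×10⁻¹⁸
s = 4.38×10⁻¹⁸ mol/L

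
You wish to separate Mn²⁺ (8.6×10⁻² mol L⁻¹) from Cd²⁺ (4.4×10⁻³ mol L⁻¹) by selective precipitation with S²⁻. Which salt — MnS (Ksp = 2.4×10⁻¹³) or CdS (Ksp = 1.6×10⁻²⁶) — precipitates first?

Precipitation begins when Q = Ksp.
For MnS: [S²⁻] = (Ksp/[Mn²⁺]) = 2.8×10⁻¹² mol L⁻¹
For CdS: [S²⁻] = (Ksp/[Cd²⁺]) = 3.6×10⁻²⁴ mol L⁻¹
The smaller threshold [S²⁻] is reached first, so CdS precipitates first.

CdS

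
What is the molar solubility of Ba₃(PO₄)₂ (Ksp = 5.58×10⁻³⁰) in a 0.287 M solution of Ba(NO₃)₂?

7.68×10⁻¹⁵ M

Ba₃(PO₄)₂(s) ⇌ 3 Ba²⁺(aq) + 2 PO₄³⁻(aq)
With Ba²⁺ already at 0.287 M and s small, take [Ba²⁺] ≈ 0.287 M and [PO₄³⁻] = 2s.
Ksp = [Ba²⁺]^3[PO₄³⁻]^2 = (0.287)^3(2s)^2
(2s)^2 = 5.58×10⁻³⁰ / (0.287)^3 = 2.36×10⁻²⁸
s = 7.68×10⁻¹⁵ M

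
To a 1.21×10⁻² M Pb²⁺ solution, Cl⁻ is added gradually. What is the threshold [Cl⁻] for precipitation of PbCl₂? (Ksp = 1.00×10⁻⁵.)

2.87×10⁻² M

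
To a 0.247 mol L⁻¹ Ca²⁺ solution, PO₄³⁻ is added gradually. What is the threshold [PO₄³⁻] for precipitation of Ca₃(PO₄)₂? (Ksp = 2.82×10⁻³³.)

4.33×10⁻¹⁶ M

A salt starts to precipitate once the ion product Q reaches its Ksp.
Ca₃(PO₄)₂(s) ⇌ 3 Ca²⁺(aq) + 2 PO₄³⁻(aq)
Ksp = [Ca²⁺]^3[PO₄³⁻]^2 = [PO₄³⁻]^2(0.247)^3
[PO₄³⁻]^2 = 2.82×10⁻³³ / (0.247)^3 = 1.87×10⁻³¹
[PO₄³⁻] = 4.33×10⁻¹⁶ mol L⁻¹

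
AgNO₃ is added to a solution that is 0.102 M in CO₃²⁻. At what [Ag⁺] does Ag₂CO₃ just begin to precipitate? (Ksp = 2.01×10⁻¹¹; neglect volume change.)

1.40×10⁻⁵ M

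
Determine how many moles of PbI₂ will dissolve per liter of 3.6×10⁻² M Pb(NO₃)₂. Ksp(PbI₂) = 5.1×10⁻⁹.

PbI₂(s) ⇌ Pb²⁺(aq) + 2 I⁻(aq)
With Pb²⁺ already at 3.6×10⁻² M and s small, take [Pb²⁺] ≈ 3.6×10⁻² M and [I⁻] = 2s.
Ksp = [Pb²⁺][I⁻]^2 = (3.6×10⁻²)(2s)^2
(2s)^2 = 5.1×10⁻⁹ / (3.6×10⁻²) = 1.4×10⁻⁷
s = 1.9×10⁻⁴ M

1.9×10⁻⁴ M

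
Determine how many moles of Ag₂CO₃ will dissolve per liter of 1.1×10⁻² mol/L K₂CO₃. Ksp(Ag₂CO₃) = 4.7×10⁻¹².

Ag₂CO₃(s) ⇌ 2 Ag⁺(aq) + CO₃²⁻(aq)
With CO₃²⁻ already at 1.1×10⁻² mol/L and s small, take [CO₃²⁻] ≈ 1.1×10⁻² mol/L and [Ag⁺] = 2s.
Ksp = [Ag⁺]^2[CO₃²⁻] = (2s)^2(1.1×10⁻²)
(2s)^2 = 4.7×10⁻¹² / (1.1×10⁻²) = 4.3×10⁻¹⁰
s = 1.0×10⁻⁵ mol/L

1.0×10⁻⁵ M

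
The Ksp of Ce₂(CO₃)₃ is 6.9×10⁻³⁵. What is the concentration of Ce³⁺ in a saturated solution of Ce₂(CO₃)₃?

Ce₂(CO₃)₃(s) ⇌ 2 Ce³⁺(aq) + 3 CO₃²⁻(aq)
Let s be the molar solubility. Then [Ce³⁺] = 2s and [CO₃²⁻] = 3s.
Ksp = [Ce³⁺]^2[CO₃²⁻]^3 = (2s)^2 · (3s)^3 = 108s^5 = 6.9×10⁻³⁵
s = 5.8×10⁻⁸ mol/L
[Ce³⁺] = 2s = 1.2×10⁻⁷ mol/L

1.2×10⁻⁷ M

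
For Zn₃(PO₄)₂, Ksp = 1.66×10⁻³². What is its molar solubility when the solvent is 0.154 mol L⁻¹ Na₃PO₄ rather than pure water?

2.96×10⁻¹¹ M

Zn₃(PO₄)₂(s) ⇌ 3 Zn²⁺(aq) + 2 PO₄³⁻(aq)
The solution already contains PO₄³⁻ at 0.154 mol L⁻¹. Let s be the molar solubility of Zn₃(PO₄)₂.
[PO₄³⁻] ≈ 0.154 mol L⁻¹ (common ion dominates); [Zn²⁺] = 3s.
Ksp = [Zn²⁺]^3[PO₄³⁻]^2 = (3s)^3(0.154)^2
(3s)^3 = 1.66×10⁻³² / (0.154)^2 = 7.00×10⁻³¹
s = 2.96×10⁻¹¹ mol L⁻¹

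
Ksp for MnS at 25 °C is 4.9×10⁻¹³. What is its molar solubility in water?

MnS(s) ⇌ Mn²⁺(aq) + S²⁻(aq)
Let s be the molar solubility. Then [Mn²⁺] = s and [S²⁻] = s.
Ksp = [Mn²⁺][S²⁻] = s · s = s^2
s^2 = 4.9×10⁻¹³
s = 7.0×10⁻⁷ mol L⁻¹

7.0×10⁻⁷ M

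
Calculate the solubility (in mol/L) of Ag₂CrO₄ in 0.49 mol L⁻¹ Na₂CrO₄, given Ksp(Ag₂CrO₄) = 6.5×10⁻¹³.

Ag₂CrO₄(s) ⇌ 2 Ag⁺(aq) + CrO₄²⁻(aq)
With CrO₄²⁻ already at 0.49 mol L⁻¹ and s small, take [CrO₄²⁻] ≈ 0.49 mol L⁻¹ and [Ag⁺] = 2s.
Ksp = [Ag⁺]^2[CrO₄²⁻] = (2s)^2(0.49)
(2s)^2 = 6.5×10⁻¹³ / (0.49) = 1.3×10⁻¹²
s = 5.8×10⁻⁷ mol L⁻¹

5.8×10⁻⁷ M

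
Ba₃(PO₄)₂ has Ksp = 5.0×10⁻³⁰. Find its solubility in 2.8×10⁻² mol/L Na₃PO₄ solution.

6.2×10⁻¹⁰ M

Ba₃(PO₄)₂(s) ⇌ 3 Ba²⁺(aq) + 2 PO₄³⁻(aq)
Let s be the solubility of Ba₃(PO₄)₂ here. The common ion gives [PO₄³⁻] ≈ 2.8×10⁻² mol/L, and [Ba²⁺] = 3s.
Ksp = [Ba²⁺]^3[PO₄³⁻]^2 = (3s)^3(2.8×10⁻²)^2
(3s)^3 = 5.0×10⁻³⁰ / (2.8×10⁻²)^2 = 6.4×10⁻²⁷
s = 6.2×10⁻¹⁰ mol/L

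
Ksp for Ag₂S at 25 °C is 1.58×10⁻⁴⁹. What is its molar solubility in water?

Ag₂S(s) ⇌ 2 Ag⁺(aq) + S²⁻(aq)
Let s be the molar solubility. Then [Ag⁺] = 2s and [S²⁻] = s.
Ksp = [Ag⁺]^2[S²⁻] = (2s)^2 · s = 4s^3
4s^3 = 1.58×10⁻⁴⁹  ⇒  s^3 = 3.95×10⁻⁵⁰
Taking the 3rd root, s = 3.41×10⁻¹⁷ mol L⁻¹.

3.41×10⁻¹⁷ M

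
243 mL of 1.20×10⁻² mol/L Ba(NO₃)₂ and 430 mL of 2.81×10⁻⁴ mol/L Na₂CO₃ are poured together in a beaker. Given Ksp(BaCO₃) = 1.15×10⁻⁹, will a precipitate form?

After mixing, V = 243 mL + 430 mL = 673 mL.
[Ba²⁺] = (1.20×10⁻²)(243)/673 = 4.33×10⁻³ mol/L
[CO₃²⁻] = (2.81×10⁻⁴)(430)/673 = 1.80×10⁻⁴ mol/L
Q = [Ba²⁺][CO₃²⁻] = 7.78×10⁻⁷
Since Q (7.78×10⁻⁷) exceeds Ksp (1.15×10⁻⁹), BaCO₃ will precipitate.

Yes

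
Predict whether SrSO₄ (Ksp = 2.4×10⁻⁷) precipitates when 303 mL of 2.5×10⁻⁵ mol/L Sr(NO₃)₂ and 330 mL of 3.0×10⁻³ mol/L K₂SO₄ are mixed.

Total volume after mixing = 303 + 330 = 633 mL.
[Sr²⁺] = (2.5×10⁻⁵)(303)/633 = 1.2×10⁻⁵ mol/L
[SO₄²⁻] = (3.0×10⁻³)(330)/633 = 1.6×10⁻³ mol/L
Q = [Sr²⁺][SO₄²⁻] = 1.9×10⁻⁸
Q < Ksp (1.9×10⁻⁸ vs 2.4×10⁻⁷); the solution remains unsaturated and no precipitate forms.

No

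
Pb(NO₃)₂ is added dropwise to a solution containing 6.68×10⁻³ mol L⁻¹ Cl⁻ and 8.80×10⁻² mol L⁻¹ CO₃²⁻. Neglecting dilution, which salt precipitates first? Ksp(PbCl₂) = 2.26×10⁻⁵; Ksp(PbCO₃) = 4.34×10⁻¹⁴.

Precipitation begins when Q = Ksp.
For PbCl₂: [Pb²⁺] = (Ksp/[Cl⁻]^2) = 0.506 mol L⁻¹
For PbCO₃: [Pb²⁺] = (Ksp/[CO₃²⁻]) = 4.93×10⁻¹³ mol L⁻¹
The smaller threshold [Pb²⁺] is reached first, so PbCO₃ precipitates first.

PbCO₃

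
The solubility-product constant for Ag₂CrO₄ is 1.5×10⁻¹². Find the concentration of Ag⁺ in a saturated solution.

1.4×10⁻⁴ M

Ag₂CrO₄(s) ⇌ 2 Ag⁺(aq) + CrO₄²⁻(aq)
For each mole of Ag₂CrO₄ that dissolves per liter, [Ag⁺] = 2s and [CrO₄²⁻] = s; let s denote this solubility.
Ksp = [Ag⁺]^2[CrO₄²⁻] = (2s)^2 · s = 4s^3 = 1.5×10⁻¹²
s = 7.2×10⁻⁵ mol/L
[Ag⁺] = 2s = 1.4×10⁻⁴ mol/L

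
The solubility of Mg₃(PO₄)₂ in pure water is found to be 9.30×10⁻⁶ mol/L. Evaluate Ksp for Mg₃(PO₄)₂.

Mg₃(PO₄)₂(s) ⇌ 3 Mg²⁺(aq) + 2 PO₄³⁻(aq)
With molar solubility s: [Mg²⁺] = 3s, [PO₄³⁻] = 2s.
Ksp = [Mg²⁺]^3[PO₄³⁻]^2 = (3s)^3 · (2s)^2 = 108s^5
Ksp = 108 × (9.30×10⁻⁶)^5 = 7.51×10⁻²⁴

Ksp = 7.51×10⁻²⁴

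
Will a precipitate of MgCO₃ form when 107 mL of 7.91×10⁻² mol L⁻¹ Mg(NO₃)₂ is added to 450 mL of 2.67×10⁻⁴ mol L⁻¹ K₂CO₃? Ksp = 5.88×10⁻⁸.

Yes

Total volume after mixing = 107 + 450 = 557 mL.
[Mg²⁺] = (7.91×10⁻²)(107)/557 = 1.52×10⁻² mol L⁻¹
[CO₃²⁻] = (2.67×10⁻⁴)(450)/557 = 2.16×10⁻⁴ mol L⁻¹
Q = [Mg²⁺][CO₃²⁻] = 3.28×10⁻⁶
Since Q (3.28×10⁻⁶) exceeds Ksp (5.88×10⁻⁸), MgCO₃ will precipitate.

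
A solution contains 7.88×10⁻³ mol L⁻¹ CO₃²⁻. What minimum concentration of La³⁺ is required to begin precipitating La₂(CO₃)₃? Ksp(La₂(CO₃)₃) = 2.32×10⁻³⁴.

2.18×10⁻¹⁴ M

Each salt precipitates once Q = Ksp for that salt.
La₂(CO₃)₃(s) ⇌ 2 La³⁺(aq) + 3 CO₃²⁻(aq)
Ksp = [La³⁺]^2[CO₃²⁻]^3 = [La³⁺]^2(7.88×10⁻³)^3
[La³⁺]^2 = 2.32×10⁻³⁴ / (7.88×10⁻³)^3 = 4.74×10⁻²⁸
[La³⁺] = 2.18×10⁻¹⁴ mol L⁻¹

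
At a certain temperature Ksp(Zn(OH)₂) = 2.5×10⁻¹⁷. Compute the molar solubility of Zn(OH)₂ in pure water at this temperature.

1.8×10⁻⁶ M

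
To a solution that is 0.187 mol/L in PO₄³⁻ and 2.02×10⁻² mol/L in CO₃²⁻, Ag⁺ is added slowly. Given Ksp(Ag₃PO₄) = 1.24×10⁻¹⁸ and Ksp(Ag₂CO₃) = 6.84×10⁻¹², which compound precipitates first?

Ag₃PO₄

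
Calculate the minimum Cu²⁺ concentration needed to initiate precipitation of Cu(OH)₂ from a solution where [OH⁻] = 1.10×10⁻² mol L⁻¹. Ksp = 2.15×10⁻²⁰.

Precipitation of each salt begins when its ion product equals Ksp.
Cu(OH)₂(s) ⇌ Cu²⁺(aq) + 2 OH⁻(aq)
Ksp = [Cu²⁺][OH⁻]^2 = [Cu²⁺](1.10×10⁻²)^2
[Cu²⁺] = 2.15×10⁻²⁰ / (1.10×10⁻²)^2 = 1.78×10⁻¹⁶
[Cu²⁺] = 1.78×10⁻¹⁶ mol L⁻¹

1.78×10⁻¹⁶ M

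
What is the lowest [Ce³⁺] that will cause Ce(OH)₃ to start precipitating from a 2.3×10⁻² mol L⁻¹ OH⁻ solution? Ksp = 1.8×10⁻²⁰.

1.5×10⁻¹⁵ M

A salt starts to precipitate once the ion product Q reaches its Ksp.
Ce(OH)₃(s) ⇌ Ce³⁺(aq) + 3 OH⁻(aq)
Ksp = [Ce³⁺][OH⁻]^3 = [Ce³⁺](2.3×10⁻²)^3
[Ce³⁺] = 1.8×10⁻²⁰ / (2.3×10⁻²)^3 = 1.5×10⁻¹⁵
[Ce³⁺] = 1.5×10⁻¹⁵ mol L⁻¹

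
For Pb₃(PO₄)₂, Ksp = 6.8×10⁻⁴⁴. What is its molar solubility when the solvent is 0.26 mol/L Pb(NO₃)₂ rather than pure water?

9.8×10⁻²² M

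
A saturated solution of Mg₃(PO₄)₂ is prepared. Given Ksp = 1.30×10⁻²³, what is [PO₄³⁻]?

Mg₃(PO₄)₂(s) ⇌ 3 Mg²⁺(aq) + 2 PO₄³⁻(aq)
For each mole of Mg₃(PO₄)₂ that dissolves per liter, [Mg²⁺] = 3s and [PO₄³⁻] = 2s; let s denote this solubility.
Ksp = [Mg²⁺]^3[PO₄³⁻]^2 = (3s)^3 · (2s)^2 = 108s^5 = 1.30×10⁻²³
s = 1.04×10⁻⁵ M
[PO₄³⁻] = 2s = 2.08×10⁻⁵ M

2.08×10⁻⁵ M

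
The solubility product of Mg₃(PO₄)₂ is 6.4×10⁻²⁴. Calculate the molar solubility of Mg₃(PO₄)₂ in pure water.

9.0×10⁻⁶ M

Mg₃(PO₄)₂(s) ⇌ 3 Mg²⁺(aq) + 2 PO₄³⁻(aq)
For each mole of Mg₃(PO₄)₂ that dissolves per liter, [Mg²⁺] = 3s and [PO₄³⁻] = 2s; let s denote this solubility.
Ksp = [Mg²⁺]^3[PO₄³⁻]^2 = (3s)^3 · (2s)^2 = 108s^5
108s^5 = 6.4×10⁻²⁴  ⇒  s^5 = 5.9×10⁻²⁶
s = 9.0×10⁻⁶ mol/L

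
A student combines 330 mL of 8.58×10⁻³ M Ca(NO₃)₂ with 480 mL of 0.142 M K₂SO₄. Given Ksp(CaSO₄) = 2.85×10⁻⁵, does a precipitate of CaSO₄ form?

After mixing, V = 330 mL + 480 mL = 810 mL.
[Ca²⁺] = (8.58×10⁻³)(330)/810 = 3.50×10⁻³ M
[SO₄²⁻] = (0.142)(480)/810 = 8.41×10⁻² M
Q = [Ca²⁺][SO₄²⁻] = 2.94×10⁻⁴
Because Q > Ksp (2.94×10⁻⁴ vs 2.85×10⁻⁵), a precipitate of CaSO₄ forms.

Yes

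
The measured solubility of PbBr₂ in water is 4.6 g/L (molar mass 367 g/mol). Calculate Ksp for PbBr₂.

Convert to molarity: s = 4.6 / 367 = 1.253×10⁻² mol/L
PbBr₂(s) ⇌ Pb²⁺(aq) + 2 Br⁻(aq)
For each mole of PbBr₂ that dissolves per liter, [Pb²⁺] = s and [Br⁻] = 2s; let s denote this solubility.
Ksp = [Pb²⁺][Br⁻]^2 = s · (2s)^2 = 4s^3
Ksp = 4 × (1.253×10⁻²)^3 = 7.9×10⁻⁶

Ksp = 7.9×10⁻⁶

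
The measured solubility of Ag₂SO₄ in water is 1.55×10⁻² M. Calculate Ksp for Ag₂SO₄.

Ksp = 1.49×10⁻⁵

Ag₂SO₄(s) ⇌ 2 Ag⁺(aq) + SO₄²⁻(aq)
If s mol/L of Ag₂SO₄ dissolves, [Ag⁺] = 2s and [SO₄²⁻] = s.
Ksp = [Ag⁺]^2[SO₄²⁻] = (2s)^2 · s = 4s^3
Ksp = 4 × (1.55×10⁻²)^3 = 1.49×10⁻⁵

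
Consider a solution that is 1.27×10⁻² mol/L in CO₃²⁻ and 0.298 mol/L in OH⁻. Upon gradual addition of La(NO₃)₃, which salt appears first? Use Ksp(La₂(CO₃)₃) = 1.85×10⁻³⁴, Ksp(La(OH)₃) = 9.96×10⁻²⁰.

La(OH)₃

Precipitation begins when Q = Ksp.
For La₂(CO₃)₃: [La³⁺] = (Ksp/[CO₃²⁻]^3)^(1/2) = 9.50×10⁻¹⁵ mol/L
For La(OH)₃: [La³⁺] = (Ksp/[OH⁻]^3) = 3.76×10⁻¹⁸ mol/L
La(OH)₃ requires the lower [La³⁺], so it precipitates first.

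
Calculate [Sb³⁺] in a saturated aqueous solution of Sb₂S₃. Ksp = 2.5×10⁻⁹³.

2.4×10⁻¹⁹ M

Sb₂S₃(s) ⇌ 2 Sb³⁺(aq) + 3 S²⁻(aq)
Call the molar solubility s, so that [Sb³⁺] = 2s and [S²⁻] = 3s.
Ksp = [Sb³⁺]^2[S²⁻]^3 = (2s)^2 · (3s)^3 = 108s^5 = 2.5×10⁻⁹³
s = 1.2×10⁻¹⁹ mol L⁻¹
[Sb³⁺] = 2s = 2.4×10⁻¹⁹ mol L⁻¹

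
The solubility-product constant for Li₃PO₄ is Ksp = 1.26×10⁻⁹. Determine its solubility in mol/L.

2.61×10⁻³ M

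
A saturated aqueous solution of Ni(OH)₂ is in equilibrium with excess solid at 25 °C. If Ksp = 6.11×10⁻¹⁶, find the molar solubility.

5.35×10⁻⁶ M

Ni(OH)₂(s) ⇌ Ni²⁺(aq) + 2 OH⁻(aq)
With molar solubility s: [Ni²⁺] = s, [OH⁻] = 2s.
Ksp = [Ni²⁺][OH⁻]^2 = s · (2s)^2 = 4s^3
4s^3 = 6.11×10⁻¹⁶  ⇒  s^3 = 1.53×10⁻¹⁶
s = 5.35×10⁻⁶ mol L⁻¹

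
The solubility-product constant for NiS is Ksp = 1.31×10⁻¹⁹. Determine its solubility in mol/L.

NiS(s) ⇌ Ni²⁺(aq) + S²⁻(aq)
Call the molar solubility s, so that [Ni²⁺] = s and [S²⁻] = s.
Ksp = [Ni²⁺][S²⁻] = s · s = s^2
s^2 = 1.31×10⁻¹⁹
Taking the 2nd root, s = 3.62×10⁻¹⁰ M.

3.62×10⁻¹⁰ M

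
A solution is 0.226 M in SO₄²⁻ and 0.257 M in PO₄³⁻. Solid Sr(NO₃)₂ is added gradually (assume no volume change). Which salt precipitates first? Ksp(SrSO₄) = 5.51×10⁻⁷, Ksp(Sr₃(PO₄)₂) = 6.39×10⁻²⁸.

A salt starts to precipitate once the ion product Q reaches its Ksp.
For SrSO₄: [Sr²⁺] = (Ksp/[SO₄²⁻]) = 2.44×10⁻⁶ M
For Sr₃(PO₄)₂: [Sr²⁺] = (Ksp/[PO₄³⁻]^2)^(1/3) = 2.13×10⁻⁹ M
The smaller threshold [Sr²⁺] is reached first, so Sr₃(PO₄)₂ precipitates first.

Sr₃(PO₄)₂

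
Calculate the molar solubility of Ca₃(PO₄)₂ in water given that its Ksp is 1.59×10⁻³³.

1.08×10⁻⁷ M

Ca₃(PO₄)₂(s) ⇌ 3 Ca²⁺(aq) + 2 PO₄³⁻(aq)
Call the molar solubility s, so that [Ca²⁺] = 3s and [PO₄³⁻] = 2s.
Ksp = [Ca²⁺]^3[PO₄³⁻]^2 = (3s)^3 · (2s)^2 = 108s^5
108s^5 = 1.59×10⁻³³  ⇒  s^5 = 1.47×10⁻³⁵
s = (1.47×10⁻³⁵)^(1/5) = 1.08×10⁻⁷ mol L⁻¹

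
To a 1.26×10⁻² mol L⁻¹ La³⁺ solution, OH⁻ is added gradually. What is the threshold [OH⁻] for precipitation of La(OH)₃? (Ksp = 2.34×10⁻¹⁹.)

The threshold for precipitation is Q = Ksp.
La(OH)₃(s) ⇌ La³⁺(aq) + 3 OH⁻(aq)
Ksp = [La³⁺][OH⁻]^3 = [OH⁻]^3(1.26×10⁻²)
[OH⁻]^3 = 2.34×10⁻¹⁹ / (1.26×10⁻²) = 1.86×10⁻¹⁷
[OH⁻] = 2.65×10⁻⁶ mol L⁻¹

2.65×10⁻⁶ M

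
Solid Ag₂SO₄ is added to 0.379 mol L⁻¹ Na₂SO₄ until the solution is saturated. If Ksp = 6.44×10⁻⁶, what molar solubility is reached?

2.06×10⁻³ M

Ag₂SO₄(s) ⇌ 2 Ag⁺(aq) + SO₄²⁻(aq)
SO₄²⁻ is already present at 0.379 mol L⁻¹. If s mol/L of Ag₂SO₄ dissolves, [Ag⁺] = 2s while [SO₄²⁻] ≈ 0.379 mol L⁻¹.
Ksp = [Ag⁺]^2[SO₄²⁻] = (2s)^2(0.379)
(2s)^2 = 6.44×10⁻⁶ / (0.379) = 1.70×10⁻⁵
s = 2.06×10⁻³ mol L⁻¹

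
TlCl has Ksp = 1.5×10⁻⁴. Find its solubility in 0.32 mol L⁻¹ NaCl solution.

4.7×10⁻⁴ M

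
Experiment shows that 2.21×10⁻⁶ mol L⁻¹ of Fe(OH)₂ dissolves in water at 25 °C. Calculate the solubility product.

Fe(OH)₂(s) ⇌ Fe²⁺(aq) + 2 OH⁻(aq)
For each mole of Fe(OH)₂ that dissolves per liter, [Fe²⁺] = s and [OH⁻] = 2s; let s denote this solubility.
Ksp = [Fe²⁺][OH⁻]^2 = s · (2s)^2 = 4s^3
Ksp = 4 × (2.21×10⁻⁶)^3 = 4.32×10⁻¹⁷

Ksp = 4.32×10⁻¹⁷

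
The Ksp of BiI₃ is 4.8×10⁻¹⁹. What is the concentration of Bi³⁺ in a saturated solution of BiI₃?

BiI₃(s) ⇌ Bi³⁺(aq) + 3 I⁻(aq)
If s mol/L of BiI₃ dissolves, [Bi³⁺] = s and [I⁻] = 3s.
Ksp = [Bi³⁺][I⁻]^3 = s · (3s)^3 = 27s^4 = 4.8×10⁻¹⁹
s = 1.2×10⁻⁵ mol/L
[Bi³⁺] = s = 1.2×10⁻⁵ mol/L

1.2×10⁻⁵ M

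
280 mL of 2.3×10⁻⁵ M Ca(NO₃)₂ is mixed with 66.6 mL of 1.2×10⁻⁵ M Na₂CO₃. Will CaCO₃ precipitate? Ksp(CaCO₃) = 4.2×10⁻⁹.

No

The combined volume is 346.6 mL.
[Ca²⁺] = (2.3×10⁻⁵)(280)/346.6 = 1.9×10⁻⁵ M
[CO₃²⁻] = (1.2×10⁻⁵)(66.6)/346.6 = 2.3×10⁻⁶ M
Q = [Ca²⁺][CO₃²⁻] = 4.3×10⁻¹¹
Q < Ksp (4.3×10⁻¹¹ vs 4.2×10⁻⁹); the solution remains unsaturated and no precipitate forms.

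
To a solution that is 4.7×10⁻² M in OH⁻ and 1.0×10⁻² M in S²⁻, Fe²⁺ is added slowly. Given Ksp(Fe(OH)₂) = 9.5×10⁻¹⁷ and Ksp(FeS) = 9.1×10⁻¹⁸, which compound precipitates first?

A salt starts to precipitate once the ion product Q reaches its Ksp.
For Fe(OH)₂: [Fe²⁺] = (Ksp/[OH⁻]^2) = 4.3×10⁻¹⁴ M
For FeS: [Fe²⁺] = (Ksp/[S²⁻]) = 9.1×10⁻¹⁶ M
Since FeS needs less Fe²⁺ to reach saturation, it precipitates first.

FeS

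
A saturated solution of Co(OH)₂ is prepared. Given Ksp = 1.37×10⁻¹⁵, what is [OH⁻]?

1.40×10⁻⁵ M

Co(OH)₂(s) ⇌ Co²⁺(aq) + 2 OH⁻(aq)
For each mole of Co(OH)₂ that dissolves per liter, [Co²⁺] = s and [OH⁻] = 2s; let s denote this solubility.
Ksp = [Co²⁺][OH⁻]^2 = s · (2s)^2 = 4s^3 = 1.37×10⁻¹⁵
s = 7.00×10⁻⁶ M
[OH⁻] = 2s = 1.40×10⁻⁵ M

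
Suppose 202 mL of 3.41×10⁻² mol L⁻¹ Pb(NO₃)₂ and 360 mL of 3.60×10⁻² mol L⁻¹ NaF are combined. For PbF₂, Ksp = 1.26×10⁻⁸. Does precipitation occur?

Yes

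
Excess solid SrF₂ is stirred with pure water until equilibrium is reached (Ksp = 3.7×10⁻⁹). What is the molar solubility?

9.7×10⁻⁴ M

SrF₂(s) ⇌ Sr²⁺(aq) + 2 F⁻(aq)
With molar solubility s: [Sr²⁺] = s, [F⁻] = 2s.
Ksp = [Sr²⁺][F⁻]^2 = s · (2s)^2 = 4s^3
4s^3 = 3.7×10⁻⁹  ⇒  s^3 = 9.3×10⁻¹⁰
s = 9.7×10⁻⁴ mol L⁻¹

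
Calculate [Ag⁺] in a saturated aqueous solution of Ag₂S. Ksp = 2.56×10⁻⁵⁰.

3.71×10⁻¹⁷ M

Ag₂S(s) ⇌ 2 Ag⁺(aq) + S²⁻(aq)
Let s be the molar solubility. Then [Ag⁺] = 2s and [S²⁻] = s.
Ksp = [Ag⁺]^2[S²⁻] = (2s)^2 · s = 4s^3 = 2.56×10⁻⁵⁰
s = 1.86×10⁻¹⁷ mol/L
[Ag⁺] = 2s = 3.71×10⁻¹⁷ mol/L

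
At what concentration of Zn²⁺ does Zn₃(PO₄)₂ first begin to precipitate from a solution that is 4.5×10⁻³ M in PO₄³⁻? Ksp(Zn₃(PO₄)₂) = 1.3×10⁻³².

Precipitation begins when Q = Ksp.
Zn₃(PO₄)₂(s) ⇌ 3 Zn²⁺(aq) + 2 PO₄³⁻(aq)
Ksp = [Zn²⁺]^3[PO₄³⁻]^2 = [Zn²⁺]^3(4.5×10⁻³)^2
[Zn²⁺]^3 = 1.3×10⁻³² / (4.5×10⁻³)^2 = 6.4×10⁻²⁸
[Zn²⁺] = 8.6×10⁻¹⁰ M

8.6×10⁻¹⁰ M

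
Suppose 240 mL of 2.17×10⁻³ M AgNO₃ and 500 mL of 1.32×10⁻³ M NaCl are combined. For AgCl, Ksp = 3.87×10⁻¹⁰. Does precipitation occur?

Yes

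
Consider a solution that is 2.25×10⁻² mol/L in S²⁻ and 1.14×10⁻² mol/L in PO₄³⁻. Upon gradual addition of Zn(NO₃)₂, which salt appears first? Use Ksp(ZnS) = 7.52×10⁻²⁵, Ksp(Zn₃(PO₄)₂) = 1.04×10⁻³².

ZnS

Precipitation of each salt begins when its ion product equals Ksp.
For ZnS: [Zn²⁺] = (Ksp/[S²⁻]) = 3.34×10⁻²³ mol/L
For Zn₃(PO₄)₂: [Zn²⁺] = (Ksp/[PO₄³⁻]^2)^(1/3) = 4.31×10⁻¹⁰ mol/L
ZnS requires the lower [Zn²⁺], so it precipitates first.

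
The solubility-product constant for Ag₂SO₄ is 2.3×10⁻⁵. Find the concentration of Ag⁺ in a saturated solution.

Ag₂SO₄(s) ⇌ 2 Ag⁺(aq) + SO₄²⁻(aq)
Let s be the molar solubility. Then [Ag⁺] = 2s and [SO₄²⁻] = s.
Ksp = [Ag⁺]^2[SO₄²⁻] = (2s)^2 · s = 4s^3 = 2.3×10⁻⁵
s = 1.8×10⁻² mol L⁻¹
[Ag⁺] = 2s = 3.6×10⁻² mol L⁻¹

3.6×10⁻² M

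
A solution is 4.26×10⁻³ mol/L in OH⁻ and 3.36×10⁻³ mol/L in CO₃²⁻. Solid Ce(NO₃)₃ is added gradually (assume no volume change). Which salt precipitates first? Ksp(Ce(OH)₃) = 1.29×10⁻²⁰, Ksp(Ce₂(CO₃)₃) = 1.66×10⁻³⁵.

Precipitation begins when Q = Ksp.
For Ce(OH)₃: [Ce³⁺] = (Ksp/[OH⁻]^3) = 1.67×10⁻¹³ mol/L
For Ce₂(CO₃)₃: [Ce³⁺] = (Ksp/[CO₃²⁻]^3)^(1/2) = 2.09×10⁻¹⁴ mol/L
Since Ce₂(CO₃)₃ needs less Ce³⁺ to reach saturation, it precipitates first.

Ce₂(CO₃)₃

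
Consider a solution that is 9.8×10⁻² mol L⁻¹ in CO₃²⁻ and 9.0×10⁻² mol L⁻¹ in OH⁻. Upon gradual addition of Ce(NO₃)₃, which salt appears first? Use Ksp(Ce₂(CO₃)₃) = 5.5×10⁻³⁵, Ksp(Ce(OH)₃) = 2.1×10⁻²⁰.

Ce(OH)₃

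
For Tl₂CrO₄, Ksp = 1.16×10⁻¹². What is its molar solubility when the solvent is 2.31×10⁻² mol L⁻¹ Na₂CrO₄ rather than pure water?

3.54×10⁻⁶ M

Tl₂CrO₄(s) ⇌ 2 Tl⁺(aq) + CrO₄²⁻(aq)
CrO₄²⁻ is already present at 2.31×10⁻² mol L⁻¹. If s mol/L of Tl₂CrO₄ dissolves, [Tl⁺] = 2s while [CrO₄²⁻] ≈ 2.31×10⁻² mol L⁻¹.
Ksp = [Tl⁺]^2[CrO₄²⁻] = (2s)^2(2.31×10⁻²)
(2s)^2 = 1.16×10⁻¹² / (2.31×10⁻²) = 5.02×10⁻¹¹
s = 3.54×10⁻⁶ mol L⁻¹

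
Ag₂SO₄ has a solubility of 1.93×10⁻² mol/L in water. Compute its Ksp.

Ksp = 2.88×10⁻⁵

Ag₂SO₄(s) ⇌ 2 Ag⁺(aq) + SO₄²⁻(aq)
With molar solubility s: [Ag⁺] = 2s, [SO₄²⁻] = s.
Ksp = [Ag⁺]^2[SO₄²⁻] = (2s)^2 · s = 4s^3
Ksp = 4 × (1.93×10⁻²)^3 = 2.88×10⁻⁵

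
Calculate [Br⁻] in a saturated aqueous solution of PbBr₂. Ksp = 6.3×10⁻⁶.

2.3×10⁻² M

PbBr₂(s) ⇌ Pb²⁺(aq) + 2 Br⁻(aq)
With molar solubility s: [Pb²⁺] = s, [Br⁻] = 2s.
Ksp = [Pb²⁺][Br⁻]^2 = s · (2s)^2 = 4s^3 = 6.3×10⁻⁶
s = 1.2×10⁻² mol L⁻¹
[Br⁻] = 2s = 2.3×10⁻² mol L⁻¹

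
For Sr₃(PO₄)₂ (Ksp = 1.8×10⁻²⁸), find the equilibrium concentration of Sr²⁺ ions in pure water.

Sr₃(PO₄)₂(s) ⇌ 3 Sr²⁺(aq) + 2 PO₄³⁻(aq)
Call the molar solubility s, so that [Sr²⁺] = 3s and [PO₄³⁻] = 2s.
Ksp = [Sr²⁺]^3[PO₄³⁻]^2 = (3s)^3 · (2s)^2 = 108s^5 = 1.8×10⁻²⁸
s = 1.1×10⁻⁶ mol/L
[Sr²⁺] = 3s = 3.3×10⁻⁶ mol/L

3.3×10⁻⁶ M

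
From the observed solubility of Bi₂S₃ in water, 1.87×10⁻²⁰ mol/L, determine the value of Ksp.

Bi₂S₃(s) ⇌ 2 Bi³⁺(aq) + 3 S²⁻(aq)
Call the molar solubility s, so that [Bi³⁺] = 2s and [S²⁻] = 3s.
Ksp = [Bi³⁺]^2[S²⁻]^3 = (2s)^2 · (3s)^3 = 108s^5
Ksp = 108 × (1.87×10⁻²⁰)^5 = 2.47×10⁻⁹⁷

Ksp = 2.47×10⁻⁹⁷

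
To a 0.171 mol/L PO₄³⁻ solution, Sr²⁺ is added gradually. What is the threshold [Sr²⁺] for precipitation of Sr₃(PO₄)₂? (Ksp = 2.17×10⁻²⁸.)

1.95×10⁻⁹ M

Each salt precipitates once Q = Ksp for that salt.
Sr₃(PO₄)₂(s) ⇌ 3 Sr²⁺(aq) + 2 PO₄³⁻(aq)
Ksp = [Sr²⁺]^3[PO₄³⁻]^2 = [Sr²⁺]^3(0.171)^2
[Sr²⁺]^3 = 2.17×10⁻²⁸ / (0.171)^2 = 7.42×10⁻²⁷
[Sr²⁺] = 1.95×10⁻⁹ mol/L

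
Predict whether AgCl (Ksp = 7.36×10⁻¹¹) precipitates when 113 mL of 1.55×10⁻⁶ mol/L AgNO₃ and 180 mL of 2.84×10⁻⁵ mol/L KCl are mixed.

After mixing, V = 113 mL + 180 mL = 293 mL.
[Ag⁺] = (1.55×10⁻⁶)(113)/293 = 5.98×10⁻⁷ mol/L
[Cl⁻] = (2.84×10⁻⁵)(180)/293 = 1.74×10⁻⁵ mol/L
Q = [Ag⁺][Cl⁻] = 1.04×10⁻¹¹
Q < Ksp (1.04×10⁻¹¹ vs 7.36×10⁻¹¹); the solution remains unsaturated and no precipitate forms.

No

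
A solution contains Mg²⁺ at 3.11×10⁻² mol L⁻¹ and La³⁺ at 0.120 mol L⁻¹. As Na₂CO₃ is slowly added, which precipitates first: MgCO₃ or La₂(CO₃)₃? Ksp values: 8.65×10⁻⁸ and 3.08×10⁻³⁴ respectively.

A salt starts to precipitate once the ion product Q reaches its Ksp.
For MgCO₃: [CO₃²⁻] = (Ksp/[Mg²⁺]) = 2.78×10⁻⁶ mol L⁻¹
For La₂(CO₃)₃: [CO₃²⁻] = (Ksp/[La³⁺]^2)^(1/3) = 2.78×10⁻¹¹ mol L⁻¹
La₂(CO₃)₃ requires the lower [CO₃²⁻], so it precipitates first.

La₂(CO₃)₃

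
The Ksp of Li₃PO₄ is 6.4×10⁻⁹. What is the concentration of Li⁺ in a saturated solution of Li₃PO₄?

Li₃PO₄(s) ⇌ 3 Li⁺(aq) + PO₄³⁻(aq)
If s mol/L of Li₃PO₄ dissolves, [Li⁺] = 3s and [PO₄³⁻] = s.
Ksp = [Li⁺]^3[PO₄³⁻] = (3s)^3 · s = 27s^4 = 6.4×10⁻⁹
s = 3.9×10⁻³ M
[Li⁺] = 3s = 1.2×10⁻² M

1.2×10⁻² M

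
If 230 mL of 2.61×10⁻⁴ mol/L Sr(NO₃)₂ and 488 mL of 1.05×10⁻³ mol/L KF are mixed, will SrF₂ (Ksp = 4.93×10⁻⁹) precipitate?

No

Total volume after mixing = 230 + 488 = 718 mL.
[Sr²⁺] = (2.61×10⁻⁴)(230)/718 = 8.36×10⁻⁵ mol/L
[F⁻] = (1.05×10⁻³)(488)/718 = 7.14×10⁻⁴ mol/L
Q = [Sr²⁺][F⁻]^2 = 4.26×10⁻¹¹
Q < Ksp (4.26×10⁻¹¹ vs 4.93×10⁻⁹); the solution remains unsaturated and no precipitate forms.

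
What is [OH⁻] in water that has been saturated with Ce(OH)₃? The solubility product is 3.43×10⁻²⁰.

1.79×10⁻⁵ M

Ce(OH)₃(s) ⇌ Ce³⁺(aq) + 3 OH⁻(aq)
With molar solubility s: [Ce³⁺] = s, [OH⁻] = 3s.
Ksp = [Ce³⁺][OH⁻]^3 = s · (3s)^3 = 27s^4 = 3.43×10⁻²⁰
s = 5.97×10⁻⁶ mol/L
[OH⁻] = 3s = 1.79×10⁻⁵ mol/L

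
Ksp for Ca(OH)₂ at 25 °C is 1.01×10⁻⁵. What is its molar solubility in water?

1.36×10⁻² M

Ca(OH)₂(s) ⇌ Ca²⁺(aq) + 2 OH⁻(aq)
Let s be the molar solubility. Then [Ca²⁺] = s and [OH⁻] = 2s.
Ksp = [Ca²⁺][OH⁻]^2 = s · (2s)^2 = 4s^3
4s^3 = 1.01×10⁻⁵  ⇒  s^3 = 2.53×10⁻⁶
Taking the 3rd root, s = 1.36×10⁻² mol L⁻¹.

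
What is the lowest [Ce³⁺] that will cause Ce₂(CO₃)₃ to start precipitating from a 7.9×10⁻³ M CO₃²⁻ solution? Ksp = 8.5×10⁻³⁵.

Each salt precipitates once Q = Ksp for that salt.
Ce₂(CO₃)₃(s) ⇌ 2 Ce³⁺(aq) + 3 CO₃²⁻(aq)
Ksp = [Ce³⁺]^2[CO₃²⁻]^3 = [Ce³⁺]^2(7.9×10⁻³)^3
[Ce³⁺]^2 = 8.5×10⁻³⁵ / (7.9×10⁻³)^3 = 1.7×10⁻²⁸
[Ce³⁺] = 1.3×10⁻¹⁴ M

1.3×10⁻¹⁴ M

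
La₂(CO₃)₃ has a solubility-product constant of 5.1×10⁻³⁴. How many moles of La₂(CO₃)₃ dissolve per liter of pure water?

8.6×10⁻⁸ M

La₂(CO₃)₃(s) ⇌ 2 La³⁺(aq) + 3 CO₃²⁻(aq)
Call the molar solubility s, so that [La³⁺] = 2s and [CO₃²⁻] = 3s.
Ksp = [La³⁺]^2[CO₃²⁻]^3 = (2s)^2 · (3s)^3 = 108s^5
108s^5 = 5.1×10⁻³⁴  ⇒  s^5 = 4.7×10⁻³⁶
s = 8.6×10⁻⁸ mol L⁻¹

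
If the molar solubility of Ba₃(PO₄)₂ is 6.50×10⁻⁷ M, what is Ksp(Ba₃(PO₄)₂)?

Ba₃(PO₄)₂(s) ⇌ 3 Ba²⁺(aq) + 2 PO₄³⁻(aq)
If s mol/L of Ba₃(PO₄)₂ dissolves, [Ba²⁺] = 3s and [PO₄³⁻] = 2s.
Ksp = [Ba²⁺]^3[PO₄³⁻]^2 = (3s)^3 · (2s)^2 = 108s^5
Ksp = 108 × (6.50×10⁻⁷)^5 = 1.25×10⁻²⁹

Ksp = 1.25×10⁻²⁹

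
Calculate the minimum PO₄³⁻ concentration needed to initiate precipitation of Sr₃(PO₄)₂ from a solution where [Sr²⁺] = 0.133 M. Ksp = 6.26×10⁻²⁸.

5.16×10⁻¹³ M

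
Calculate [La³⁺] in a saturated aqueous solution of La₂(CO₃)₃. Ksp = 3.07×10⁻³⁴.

1.56×10⁻⁷ M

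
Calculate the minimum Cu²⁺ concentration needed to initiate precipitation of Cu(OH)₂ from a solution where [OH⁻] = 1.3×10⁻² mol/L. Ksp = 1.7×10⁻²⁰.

1.0×10⁻¹⁶ M

A salt starts to precipitate once the ion product Q reaches its Ksp.
Cu(OH)₂(s) ⇌ Cu²⁺(aq) + 2 OH⁻(aq)
Ksp = [Cu²⁺][OH⁻]^2 = [Cu²⁺](1.3×10⁻²)^2
[Cu²⁺] = 1.7×10⁻²⁰ / (1.3×10⁻²)^2 = 1.0×10⁻¹⁶
[Cu²⁺] = 1.0×10⁻¹⁶ mol/L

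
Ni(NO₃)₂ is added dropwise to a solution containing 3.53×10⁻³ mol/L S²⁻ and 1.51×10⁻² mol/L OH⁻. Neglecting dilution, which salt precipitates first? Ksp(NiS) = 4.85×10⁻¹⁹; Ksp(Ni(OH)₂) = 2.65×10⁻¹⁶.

The threshold for precipitation is Q = Ksp.
For NiS: [Ni²⁺] = (Ksp/[S²⁻]) = 1.37×10⁻¹⁶ mol/L
For Ni(OH)₂: [Ni²⁺] = (Ksp/[OH⁻]^2) = 1.16×10⁻¹² mol/L
NiS requires the lower [Ni²⁺], so it precipitates first.

NiS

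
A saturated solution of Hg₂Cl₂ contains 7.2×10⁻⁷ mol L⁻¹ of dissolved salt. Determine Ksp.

Ksp = 1.5×10⁻¹⁸

Hg₂Cl₂(s) ⇌ Hg₂²⁺(aq) + 2 Cl⁻(aq)
Let s be the molar solubility. Then [Hg₂²⁺] = s and [Cl⁻] = 2s.
Ksp = [Hg₂²⁺][Cl⁻]^2 = s · (2s)^2 = 4s^3
Ksp = 4 × (7.2×10⁻⁷)^3 = 1.5×10⁻¹⁸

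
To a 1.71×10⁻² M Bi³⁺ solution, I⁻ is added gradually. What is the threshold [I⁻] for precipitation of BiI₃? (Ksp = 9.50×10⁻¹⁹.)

A salt starts to precipitate once the ion product Q reaches its Ksp.
BiI₃(s) ⇌ Bi³⁺(aq) + 3 I⁻(aq)
Ksp = [Bi³⁺][I⁻]^3 = [I⁻]^3(1.71×10⁻²)
[I⁻]^3 = 9.50×10⁻¹⁹ / (1.71×10⁻²) = 5.56×10⁻¹⁷
[I⁻] = 3.82×10⁻⁶ M

3.82×10⁻⁶ M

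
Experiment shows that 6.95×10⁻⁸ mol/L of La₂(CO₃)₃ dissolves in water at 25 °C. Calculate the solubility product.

Ksp = 1.75×10⁻³⁴

La₂(CO₃)₃(s) ⇌ 2 La³⁺(aq) + 3 CO₃²⁻(aq)
With molar solubility s: [La³⁺] = 2s, [CO₃²⁻] = 3s.
Ksp = [La³⁺]^2[CO₃²⁻]^3 = (2s)^2 · (3s)^3 = 108s^5
Ksp = 108 × (6.95×10⁻⁸)^5 = 1.75×10⁻³⁴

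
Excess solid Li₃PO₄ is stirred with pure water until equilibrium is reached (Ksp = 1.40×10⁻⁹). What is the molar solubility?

2.68×10⁻³ M

Li₃PO₄(s) ⇌ 3 Li⁺(aq) + PO₄³⁻(aq)
If s mol/L of Li₃PO₄ dissolves, [Li⁺] = 3s and [PO₄³⁻] = s.
Ksp = [Li⁺]^3[PO₄³⁻] = (3s)^3 · s = 27s^4
27s^4 = 1.40×10⁻⁹  ⇒  s^4 = 5.19×10⁻¹¹
s = (5.19×10⁻¹¹)^(1/4) = 2.68×10⁻³ mol/L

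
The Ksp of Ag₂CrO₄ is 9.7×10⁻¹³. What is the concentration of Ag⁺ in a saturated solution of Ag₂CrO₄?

1.2×10⁻⁴ M

Ag₂CrO₄(s) ⇌ 2 Ag⁺(aq) + CrO₄²⁻(aq)
If s mol/L of Ag₂CrO₄ dissolves, [Ag⁺] = 2s and [CrO₄²⁻] = s.
Ksp = [Ag⁺]^2[CrO₄²⁻] = (2s)^2 · s = 4s^3 = 9.7×10⁻¹³
s = 6.2×10⁻⁵ M
[Ag⁺] = 2s = 1.2×10⁻⁴ M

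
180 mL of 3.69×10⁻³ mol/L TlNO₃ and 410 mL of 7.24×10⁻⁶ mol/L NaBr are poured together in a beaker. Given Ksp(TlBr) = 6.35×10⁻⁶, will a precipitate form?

The combined volume is 590 mL.
[Tl⁺] = (3.69×10⁻³)(180)/590 = 1.13×10⁻³ mol/L
[Br⁻] = (7.24×10⁻⁶)(410)/590 = 5.03×10⁻⁶ mol/L
Q = [Tl⁺][Br⁻] = 5.66×10⁻⁹
Q < Ksp (5.66×10⁻⁹ vs 6.35×10⁻⁶); the solution remains unsaturated and no precipitate forms.

No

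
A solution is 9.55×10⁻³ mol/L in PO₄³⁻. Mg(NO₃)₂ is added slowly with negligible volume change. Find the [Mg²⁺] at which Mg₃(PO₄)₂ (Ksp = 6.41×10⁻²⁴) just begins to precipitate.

4.13×10⁻⁷ M

Precipitation of each salt begins when its ion product equals Ksp.
Mg₃(PO₄)₂(s) ⇌ 3 Mg²⁺(aq) + 2 PO₄³⁻(aq)
Ksp = [Mg²⁺]^3[PO₄³⁻]^2 = [Mg²⁺]^3(9.55×10⁻³)^2
[Mg²⁺]^3 = 6.41×10⁻²⁴ / (9.55×10⁻³)^2 = 7.03×10⁻²⁰
[Mg²⁺] = 4.13×10⁻⁷ mol/L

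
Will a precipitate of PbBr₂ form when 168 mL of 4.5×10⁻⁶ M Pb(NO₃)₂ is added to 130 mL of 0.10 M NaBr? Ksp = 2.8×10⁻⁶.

No

After mixing, V = 168 mL + 130 mL = 298 mL.
[Pb²⁺] = (4.5×10⁻⁶)(168)/298 = 2.5×10⁻⁶ M
[Br⁻] = (0.10)(130)/298 = 4.4×10⁻² M
Q = [Pb²⁺][Br⁻]^2 = 4.8×10⁻⁹
Q < Ksp (4.8×10⁻⁹ vs 2.8×10⁻⁶); the solution remains unsaturated and no precipitate forms.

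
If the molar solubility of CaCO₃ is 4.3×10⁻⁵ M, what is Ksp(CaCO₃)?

CaCO₃(s) ⇌ Ca²⁺(aq) + CO₃²⁻(aq)
For each mole of CaCO₃ that dissolves per liter, [Ca²⁺] = s and [CO₃²⁻] = s; let s denote this solubility.
Ksp = [Ca²⁺][CO₃²⁻] = s · s = s^2
Ksp = (4.3×10⁻⁵)^2 = 1.8×10⁻⁹

Ksp = 1.8×10⁻⁹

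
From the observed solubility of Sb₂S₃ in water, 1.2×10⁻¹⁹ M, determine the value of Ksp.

Ksp = 2.7×10⁻⁹³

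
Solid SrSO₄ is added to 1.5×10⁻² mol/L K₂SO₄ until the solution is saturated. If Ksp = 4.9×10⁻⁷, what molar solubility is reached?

SrSO₄(s) ⇌ Sr²⁺(aq) + SO₄²⁻(aq)
The solution already contains SO₄²⁻ at 1.5×10⁻² mol/L. Let s be the molar solubility of SrSO₄.
[SO₄²⁻] ≈ 1.5×10⁻² mol/L (common ion dominates); [Sr²⁺] = s.
Ksp = [Sr²⁺][SO₄²⁻] = s(1.5×10⁻²)
s = 4.9×10⁻⁷ / (1.5×10⁻²) = 3.3×10⁻⁵
s = 3.3×10⁻⁵ mol/L

3.3×10⁻⁵ M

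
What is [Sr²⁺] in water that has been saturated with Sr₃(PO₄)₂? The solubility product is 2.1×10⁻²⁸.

3.4×10⁻⁶ M

Sr₃(PO₄)₂(s) ⇌ 3 Sr²⁺(aq) + 2 PO₄³⁻(aq)
If s mol/L of Sr₃(PO₄)₂ dissolves, [Sr²⁺] = 3s and [PO₄³⁻] = 2s.
Ksp = [Sr²⁺]^3[PO₄³⁻]^2 = (3s)^3 · (2s)^2 = 108s^5 = 2.1×10⁻²⁸
s = 1.1×10⁻⁶ M
[Sr²⁺] = 3s = 3.4×10⁻⁶ M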